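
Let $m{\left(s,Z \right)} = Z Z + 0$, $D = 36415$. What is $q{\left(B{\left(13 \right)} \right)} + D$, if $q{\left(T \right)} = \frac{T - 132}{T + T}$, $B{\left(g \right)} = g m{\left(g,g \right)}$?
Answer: $\frac{160009575}{4394} \approx 36416.0$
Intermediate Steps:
$m{\left(s,Z \right)} = Z^{2}$ ($m{\left(s,Z \right)} = Z^{2} + 0 = Z^{2}$)
$B{\left(g \right)} = g^{3}$ ($B{\left(g \right)} = g g^{2} = g^{3}$)
$q{\left(T \right)} = \frac{-132 + T}{2 T}$
$q{\left(B{\left(13 \right)} \right)} + D = \frac{-132 + 13^{3}}{2 \cdot 13^{3}} + 36415 = \frac{-132 + 2197}{2 \cdot 2197} + 36415 = \frac{1}{2} \cdot \frac{1}{2197} \cdot 2065 + 36415 = \frac{2065}{4394} + 36415 = \frac{160009575}{4394}$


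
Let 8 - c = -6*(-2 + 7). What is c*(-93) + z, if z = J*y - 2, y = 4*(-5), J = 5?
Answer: -3636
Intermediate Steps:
y = -20
c = 38 (c = 8 - (-6)*(-2 + 7) = 8 - (-6)*5 = 8 - 1*(-30) = 8 + 30 = 38)
z = -102 (z = 5*(-20) - 2 = -100 - 2 = -102)
c*(-93) + z = 38*(-93) - 102 = -3534 - 102 = -3636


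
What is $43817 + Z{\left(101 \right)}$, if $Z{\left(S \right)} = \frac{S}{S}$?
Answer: $43818$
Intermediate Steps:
$Z{\left(S \right)} = 1$
$43817 + Z{\left(101 \right)} = 43817 + 1 = 43818$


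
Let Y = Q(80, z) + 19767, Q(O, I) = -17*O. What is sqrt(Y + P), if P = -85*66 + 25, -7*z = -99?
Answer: sqrt(12822) ≈ 113.23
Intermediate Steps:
z = 99/7 (z = -1/7*(-99) = 99/7 ≈ 14.143)
P = -5585 (P = -5610 + 25 = -5585)
Y = 18407 (Y = -17*80 + 19767 = -1360 + 19767 = 18407)
sqrt(Y + P) = sqrt(18407 - 5585) = sqrt(12822)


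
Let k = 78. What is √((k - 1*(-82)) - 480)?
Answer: 8*I*√5 ≈ 17.889*I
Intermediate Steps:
√((k - 1*(-82)) - 480) = √((78 - 1*(-82)) - 480) = √((78 + 82) - 480) = √(160 - 480) = √(-320) = 8*I*√5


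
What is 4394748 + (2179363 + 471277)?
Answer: 7045388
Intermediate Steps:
4394748 + (2179363 + 471277) = 4394748 + 2650640 = 7045388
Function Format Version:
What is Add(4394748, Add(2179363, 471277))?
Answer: 7045388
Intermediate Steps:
Add(4394748, Add(2179363, 471277)) = Add(4394748, 2650640) = 7045388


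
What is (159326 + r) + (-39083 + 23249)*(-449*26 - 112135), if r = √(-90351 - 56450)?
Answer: 1960551032 + I*√146801 ≈ 1.9606e+9 + 383.15*I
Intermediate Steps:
r = I*√146801 (r = √(-146801) = I*√146801 ≈ 383.15*I)
(159326 + r) + (-39083 + 23249)*(-449*26 - 112135) = (159326 + I*√146801) + (-39083 + 23249)*(-449*26 - 112135) = (159326 + I*√146801) - 15834*(-11674 - 112135) = (159326 + I*√146801) - 15834*(-123809) = (159326 + I*√146801) + 1960391706 = 1960551032 + I*√146801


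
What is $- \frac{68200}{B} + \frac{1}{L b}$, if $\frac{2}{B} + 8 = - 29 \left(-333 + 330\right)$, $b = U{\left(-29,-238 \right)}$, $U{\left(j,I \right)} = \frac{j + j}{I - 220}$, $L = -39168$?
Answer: $- \frac{3059925581029}{1135872} \approx -2.6939 \cdot 10^{6}$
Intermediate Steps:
$U{\left(j,I \right)} = \frac{2 j}{-220 + I}$
$b = \frac{29}{229}$ ($b = 2 \left(-29\right) \frac{1}{-220 - 238} = 2 \left(-29\right) \frac{1}{-458} = 2 \left(-29\right) \left(- \frac{1}{458}\right) = \frac{29}{229} \approx 0.12664$)
$B = \frac{2}{79}$ ($B = \frac{2}{-8 - 29 \left(-333 + 330\right)} = \frac{2}{-8 - -87} = \frac{2}{-8 + 87} = \frac{2}{79} \approx 0.025316$)
$- \frac{68200}{B} + \frac{1}{L b} = - \frac{68200}{\frac{2}{79}} + \frac{1}{\left(-39168\right) \frac{29}{229}} = \left(-68200\right) \frac{79}{2} - \frac{229}{1135872} = -2693900 - \frac{229}{1135872} = - \frac{3059925581029}{1135872}$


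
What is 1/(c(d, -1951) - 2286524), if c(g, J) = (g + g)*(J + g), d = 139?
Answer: -1/2790260 ≈ -3.5839e-7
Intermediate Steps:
c(g, J) = 2*g*(J + g) (c(g, J) = (2*g)*(J + g) = 2*g*(J + g))
1/(c(d, -1951) - 2286524) = 1/(2*139*(-1951 + 139) - 2286524) = 1/(2*139*(-1812) - 2286524) = 1/(-503736 - 2286524) = 1/(-2790260) = -1/2790260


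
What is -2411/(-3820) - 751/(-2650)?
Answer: 925797/1012300 ≈ 0.91455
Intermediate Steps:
-2411/(-3820) - 751/(-2650) = -2411*(-1/3820) - 751*(-1/2650) = 2411/3820 + 751/2650 = 925797/1012300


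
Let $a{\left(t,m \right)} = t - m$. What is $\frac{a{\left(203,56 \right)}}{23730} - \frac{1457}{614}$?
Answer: $- \frac{410528}{173455} \approx -2.3668$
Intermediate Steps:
$\frac{a{\left(203,56 \right)}}{23730} - \frac{1457}{614} = \frac{203 - 56}{23730} - \frac{1457}{614} = \left(203 - 56\right) \frac{1}{23730} - \frac{1457}{614} = 147 \cdot \frac{1}{23730} - \frac{1457}{614} = \frac{7}{1130} - \frac{1457}{614} = - \frac{410528}{173455}$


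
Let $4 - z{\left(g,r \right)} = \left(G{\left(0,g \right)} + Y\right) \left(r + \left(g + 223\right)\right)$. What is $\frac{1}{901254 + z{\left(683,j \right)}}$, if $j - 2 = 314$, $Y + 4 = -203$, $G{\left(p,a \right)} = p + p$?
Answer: $\frac{1}{1154212} \approx 8.6639 \cdot 10^{-7}$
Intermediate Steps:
$G{\left(p,a \right)} = 2 p$
$Y = -207$ ($Y = -4 - 203 = -207$)
$j = 316$ ($j = 2 + 314 = 316$)
$z{\left(g,r \right)} = 46165 + 207 g + 207 r$ ($z{\left(g,r \right)} = 4 - \left(2 \cdot 0 - 207\right) \left(r + \left(g + 223\right)\right) = 4 - \left(0 - 207\right) \left(r + \left(223 + g\right)\right) = 4 - - 207 \left(223 + g + r\right) = 4 - \left(-46161 - 207 g - 207 r\right) = 4 + \left(46161 + 207 g + 207 r\right) = 46165 + 207 g + 207 r$)
$\frac{1}{901254 + z{\left(683,j \right)}} = \frac{1}{901254 + \left(46165 + 207 \cdot 683 + 207 \cdot 316\right)} = \frac{1}{901254 + \left(46165 + 141381 + 65412\right)} = \frac{1}{901254 + 252958} = \frac{1}{1154212}$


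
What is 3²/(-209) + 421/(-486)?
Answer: -92363/101574 ≈ -0.90932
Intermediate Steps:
3²/(-209) + 421/(-486) = 9*(-1/209) + 421*(-1/486) = -9/209 - 421/486 = -92363/101574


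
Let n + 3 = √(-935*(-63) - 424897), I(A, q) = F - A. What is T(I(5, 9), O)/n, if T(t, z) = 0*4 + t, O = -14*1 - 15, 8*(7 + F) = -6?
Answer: 153/1464004 + 51*I*√91498/732002 ≈ 0.00010451 + 0.021075*I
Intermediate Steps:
F = -31/4 (F = -7 + (⅛)*(-6) = -7 - ¾ = -31/4 ≈ -7.7500)
I(A, q) = -31/4 - A
O = -29 (O = -14 - 15 = -29)
T(t, z) = t (T(t, z) = 0 + t = t)
n = -3 + 2*I*√91498 (n = -3 + √(-935*(-63) - 424897) = -3 + √(58905 - 424897) = -3 + √(-365992) = -3 + 2*I*√91498 ≈ -3.0 + 604.97*I)
T(I(5, 9), O)/n = (-31/4 - 1*5)/(-3 + 2*I*√91498) = (-31/4 - 5)/(-3 + 2*I*√91498) = -51/(4*(-3 + 2*I*√91498))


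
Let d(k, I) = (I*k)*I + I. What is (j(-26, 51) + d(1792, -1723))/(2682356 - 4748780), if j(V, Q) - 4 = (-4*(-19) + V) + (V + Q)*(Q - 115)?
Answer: -5319959099/2066424 ≈ -2574.5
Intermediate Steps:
j(V, Q) = 80 + V + (-115 + Q)*(Q + V) (j(V, Q) = 4 + ((-4*(-19) + V) + (V + Q)*(Q - 115)) = 4 + ((76 + V) + (Q + V)*(-115 + Q)) = 4 + ((76 + V) + (-115 + Q)*(Q + V)) = 4 + (76 + V + (-115 + Q)*(Q + V)) = 80 + V + (-115 + Q)*(Q + V))
d(k, I) = I + k*I² (d(k, I) = k*I² + I = I + k*I²)
(j(-26, 51) + d(1792, -1723))/(2682356 - 4748780) = ((80 + 51² - 115*51 - 114*(-26) + 51*(-26)) - 1723*(1 - 1723*1792))/(2682356 - 4748780) = ((80 + 2601 - 5865 + 2964 - 1326) - 1723*(1 - 3087616))/(-2066424) = (-1546 - 1723*(-3087615))*(-1/2066424) = (-1546 + 5319960645)*(-1/2066424) = 5319959099*(-1/2066424) = -5319959099/2066424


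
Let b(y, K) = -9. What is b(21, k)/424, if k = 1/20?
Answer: -9/424 ≈ -0.021226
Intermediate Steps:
k = 1/20 ≈ 0.050000
b(21, k)/424 = -9/424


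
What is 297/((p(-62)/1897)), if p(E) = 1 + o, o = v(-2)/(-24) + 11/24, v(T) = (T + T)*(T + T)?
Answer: 13521816/19 ≈ 7.1167e+5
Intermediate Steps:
v(T) = 4*T**2 (v(T) = (2*T)*(2*T) = 4*T**2)
o = -5/24 (o = (4*(-2)**2)/(-24) + 11/24 = (4*4)*(-1/24) + 11*(1/24) = 16*(-1/24) + 11/24 = -2/3 + 11/24 = -5/24 ≈ -0.20833)
p(E) = 19/24 (p(E) = 1 - 5/24 = 19/24)
297/((p(-62)/1897)) = 297/(((19/24)/1897)) = 297/(((19/24)*(1/1897))) = 297/(19/45528) = 297*(45528/19) = 13521816/19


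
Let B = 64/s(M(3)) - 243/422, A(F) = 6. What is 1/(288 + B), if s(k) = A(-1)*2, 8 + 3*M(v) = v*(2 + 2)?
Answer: 1266/370631 ≈ 0.0034158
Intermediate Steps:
M(v) = -8/3 + 4*v/3 (M(v) = -8/3 + (v*(2 + 2))/3 = -8/3 + (v*4)/3 = -8/3 + (4*v)/3 = -8/3 + 4*v/3)
s(k) = 12 (s(k) = 6*2 = 12)
B = 6023/1266 (B = 64/12 - 243/422 = 64*(1/12) - 243*1/422 = 16/3 - 243/422 = 6023/1266 ≈ 4.7575)
1/(288 + B) = 1/(288 + 6023/1266) = 1/(370631/1266) = 1266/370631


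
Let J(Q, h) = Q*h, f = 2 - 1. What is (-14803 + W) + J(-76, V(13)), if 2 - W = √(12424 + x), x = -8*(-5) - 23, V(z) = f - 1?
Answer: -14801 - √12441 ≈ -14913.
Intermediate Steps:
f = 1
V(z) = 0 (V(z) = 1 - 1 = 0)
x = 17 (x = 40 - 23 = 17)
W = 2 - √12441 (W = 2 - √(12424 + 17) = 2 - √12441 ≈ -109.54)
(-14803 + W) + J(-76, V(13)) = (-14803 + (2 - √12441)) - 76*0 = (-14801 - √12441) + 0 = -14801 - √12441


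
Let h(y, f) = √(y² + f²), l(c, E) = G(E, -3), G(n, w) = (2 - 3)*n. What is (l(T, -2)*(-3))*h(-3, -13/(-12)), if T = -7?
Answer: -√1465/2 ≈ -19.138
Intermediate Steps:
G(n, w) = -n
l(c, E) = -E
h(y, f) = √(f² + y²)
(l(T, -2)*(-3))*h(-3, -13/(-12)) = (-1*(-2)*(-3))*√((-13/(-12))² + (-3)²) = (2*(-3))*√((-13*(-1/12))² + 9) = -6*√((13/12)² + 9) = -6*√(169/144 + 9) = -√1465/2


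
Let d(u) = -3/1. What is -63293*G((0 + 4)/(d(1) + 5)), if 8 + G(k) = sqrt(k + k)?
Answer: 379758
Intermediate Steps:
d(u) = -3 (d(u) = -3*1 = -3)
G(k) = -8 + sqrt(2)*sqrt(k) (G(k) = -8 + sqrt(k + k) = -8 + sqrt(2*k) = -8 + sqrt(2)*sqrt(k))
-63293*G((0 + 4)/(d(1) + 5)) = -63293*(-8 + sqrt(2)*sqrt((0 + 4)/(-3 + 5))) = -63293*(-8 + sqrt(2)*sqrt(4/2)) = -63293*(-8 + sqrt(2)*sqrt(4*(1/2))) = -63293*(-8 + sqrt(2)*sqrt(2)) = -63293*(-8 + 2) = -63293*(-6) = 379758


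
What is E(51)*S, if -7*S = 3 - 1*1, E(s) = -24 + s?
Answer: -54/7 ≈ -7.7143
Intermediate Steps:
S = -2/7 (S = -(3 - 1*1)/7 = -(3 - 1)/7 = -⅐*2 = -2/7 ≈ -0.28571)
E(51)*S = (-24 + 51)*(-2/7) = 27*(-2/7) = -54/7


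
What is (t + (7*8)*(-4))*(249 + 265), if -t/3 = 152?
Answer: -349520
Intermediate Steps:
t = -456 (t = -3*152 = -456)
(t + (7*8)*(-4))*(249 + 265) = (-456 + (7*8)*(-4))*(249 + 265) = (-456 + 56*(-4))*514 = (-456 - 224)*514 = -680*514 = -349520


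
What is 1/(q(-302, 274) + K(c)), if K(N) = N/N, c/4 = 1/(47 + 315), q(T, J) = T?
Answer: -1/301 ≈ -0.0033223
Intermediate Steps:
c = 2/181 (c = 4/(47 + 315) = 4/362 = 4*(1/362) = 2/181 ≈ 0.011050)
K(N) = 1
1/(q(-302, 274) + K(c)) = 1/(-302 + 1) = 1/(-301) = -1/301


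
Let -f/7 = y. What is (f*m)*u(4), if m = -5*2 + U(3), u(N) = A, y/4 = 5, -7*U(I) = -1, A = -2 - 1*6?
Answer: -11040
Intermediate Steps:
A = -8 (A = -2 - 6 = -8)
U(I) = 1/7 (U(I) = -1/7*(-1) = 1/7)
y = 20 (y = 4*5 = 20)
u(N) = -8
f = -140 (f = -7*20 = -140)
m = -69/7 (m = -5*2 + 1/7 = -10 + 1/7 = -69/7 ≈ -9.8571)
(f*m)*u(4) = -140*(-69/7)*(-8) = 1380*(-8) = -11040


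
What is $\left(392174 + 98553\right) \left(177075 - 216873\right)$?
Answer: $-19529953146$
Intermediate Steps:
$\left(392174 + 98553\right) \left(177075 - 216873\right) = 490727 \left(-39798\right) = -19529953146$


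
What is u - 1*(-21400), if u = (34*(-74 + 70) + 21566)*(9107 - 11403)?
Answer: -49181880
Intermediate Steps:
u = -49203280 (u = (34*(-4) + 21566)*(-2296) = (-136 + 21566)*(-2296) = 21430*(-2296) = -49203280)
u - 1*(-21400) = -49203280 - 1*(-21400) = -49203280 + 21400 = -49181880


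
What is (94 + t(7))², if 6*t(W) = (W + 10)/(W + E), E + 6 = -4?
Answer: 2805625/324 ≈ 8659.3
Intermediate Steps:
E = -10 (E = -6 - 4 = -10)
t(W) = (10 + W)/(6*(-10 + W)) (t(W) = ((W + 10)/(W - 10))/6 = ((10 + W)/(-10 + W))/6 = (10 + W)/(6*(-10 + W)))
(94 + t(7))² = (94 + (10 + 7)/(6*(-10 + 7)))² = (94 + (⅙)*17/(-3))² = (94 + (⅙)*(-⅓)*17)² = (94 - 17/18)² = (1675/18)² = 2805625/324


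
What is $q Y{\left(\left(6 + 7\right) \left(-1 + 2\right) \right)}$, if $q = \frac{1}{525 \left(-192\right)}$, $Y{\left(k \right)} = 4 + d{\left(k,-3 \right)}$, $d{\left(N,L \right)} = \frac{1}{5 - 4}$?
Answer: $- \frac{1}{20160} \approx -4.9603 \cdot 10^{-5}$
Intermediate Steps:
$d{\left(N,L \right)} = 1$ ($d{\left(N,L \right)} = 1^{-1} = 1$)
$Y{\left(k \right)} = 5$ ($Y{\left(k \right)} = 4 + 1 = 5$)
$q = - \frac{1}{100800}$ ($q = \frac{1}{525} \left(- \frac{1}{192}\right) = - \frac{1}{100800} \approx -9.9206 \cdot 10^{-6}$)
$q Y{\left(\left(6 + 7\right) \left(-1 + 2\right) \right)} = \left(- \frac{1}{100800}\right) 5 = - \frac{1}{20160}$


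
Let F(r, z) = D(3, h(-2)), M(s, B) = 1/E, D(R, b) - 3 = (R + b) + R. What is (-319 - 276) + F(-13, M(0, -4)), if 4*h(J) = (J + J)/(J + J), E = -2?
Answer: -2343/4 ≈ -585.75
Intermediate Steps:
h(J) = ¼ (h(J) = ((J + J)/(J + J))/4 = ((2*J)/((2*J)))/4 = ((2*J)*(1/(2*J)))/4 = (¼)*1 = ¼)
D(R, b) = 3 + b + 2*R (D(R, b) = 3 + ((R + b) + R) = 3 + (b + 2*R) = 3 + b + 2*R)
M(s, B) = -½ (M(s, B) = 1/(-2) = -½)
F(r, z) = 37/4 (F(r, z) = 3 + ¼ + 2*3 = 3 + ¼ + 6 = 37/4)
(-319 - 276) + F(-13, M(0, -4)) = (-319 - 276) + 37/4 = -595 + 37/4 = -2343/4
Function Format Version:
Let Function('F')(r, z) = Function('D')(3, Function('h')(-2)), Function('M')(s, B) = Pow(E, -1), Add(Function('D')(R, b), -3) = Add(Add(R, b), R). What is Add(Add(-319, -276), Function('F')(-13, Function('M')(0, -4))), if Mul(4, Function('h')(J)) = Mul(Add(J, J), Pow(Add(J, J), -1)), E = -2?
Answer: Rational(-2343, 4) ≈ -585.75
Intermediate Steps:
Function('h')(J) = Rational(1, 4) (Function('h')(J) = Mul(Rational(1, 4), Mul(Add(J, J), Pow(Add(J, J), -1))) = Mul(Rational(1, 4), Mul(Mul(2, J), Pow(Mul(2, J), -1))) = Mul(Rational(1, 4), Mul(Mul(2, J), Mul(Rational(1, 2), Pow(J, -1)))) = Mul(Rational(1, 4), 1) = Rational(1, 4))
Function('D')(R, b) = Add(3, b, Mul(2, R)) (Function('D')(R, b) = Add(3, Add(Add(R, b), R)) = Add(3, Add(b, Mul(2, R))) = Add(3, b, Mul(2, R)))
Function('M')(s, B) = Rational(-1, 2) (Function('M')(s, B) = Pow(-2, -1) = Rational(-1, 2))
Function('F')(r, z) = Rational(37, 4) (Function('F')(r, z) = Add(3, Rational(1, 4), Mul(2, 3)) = Add(3, Rational(1, 4), 6) = Rational(37, 4))
Add(Add(-319, -276), Function('F')(-13, Function('M')(0, -4))) = Add(Add(-319, -276), Rational(37, 4)) = Add(-595, Rational(37, 4)) = Rational(-2343, 4)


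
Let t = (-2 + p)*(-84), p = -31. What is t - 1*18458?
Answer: -15686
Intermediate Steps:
t = 2772 (t = (-2 - 31)*(-84) = -33*(-84) = 2772)
t - 1*18458 = 2772 - 1*18458 = 2772 - 18458 = -15686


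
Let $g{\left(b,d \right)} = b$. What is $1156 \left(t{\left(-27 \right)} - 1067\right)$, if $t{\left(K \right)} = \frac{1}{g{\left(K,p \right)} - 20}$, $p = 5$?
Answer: $- \frac{57973400}{47} \approx -1.2335 \cdot 10^{6}$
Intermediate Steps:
$t{\left(K \right)} = \frac{1}{-20 + K}$ ($t{\left(K \right)} = \frac{1}{K - 20} = \frac{1}{-20 + K}$)
$1156 \left(t{\left(-27 \right)} - 1067\right) = 1156 \left(\frac{1}{-20 - 27} - 1067\right) = 1156 \left(\frac{1}{-47} - 1067\right) = 1156 \left(- \frac{1}{47} - 1067\right) = 1156 \left(- \frac{50150}{47}\right) = - \frac{57973400}{47}$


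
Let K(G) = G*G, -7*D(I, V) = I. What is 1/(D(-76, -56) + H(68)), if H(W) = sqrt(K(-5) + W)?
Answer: 532/1219 - 49*sqrt(93)/1219 ≈ 0.048779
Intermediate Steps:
D(I, V) = -I/7
K(G) = G**2
H(W) = sqrt(25 + W) (H(W) = sqrt((-5)**2 + W) = sqrt(25 + W))
1/(D(-76, -56) + H(68)) = 1/(-1/7*(-76) + sqrt(25 + 68)) = 1/(76/7 + sqrt(93))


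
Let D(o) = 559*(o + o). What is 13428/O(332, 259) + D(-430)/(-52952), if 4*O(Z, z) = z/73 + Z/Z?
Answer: 12986445427/1098754 ≈ 11819.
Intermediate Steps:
O(Z, z) = 1/4 + z/292 (O(Z, z) = (z/73 + Z/Z)/4 = (z*(1/73) + 1)/4 = (z/73 + 1)/4 = (1 + z/73)/4 = 1/4 + z/292)
D(o) = 1118*o (D(o) = 559*(2*o) = 1118*o)
13428/O(332, 259) + D(-430)/(-52952) = 13428/(1/4 + (1/292)*259) + (1118*(-430))/(-52952) = 13428/(1/4 + 259/292) - 480740*(-1/52952) = 13428/(83/73) + 120185/13238 = 13428*(73/83) + 120185/13238 = 980244/83 + 120185/13238 = 12986445427/1098754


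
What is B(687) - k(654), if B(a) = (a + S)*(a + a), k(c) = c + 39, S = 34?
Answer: 989961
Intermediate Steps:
k(c) = 39 + c
B(a) = 2*a*(34 + a) (B(a) = (a + 34)*(a + a) = (34 + a)*(2*a) = 2*a*(34 + a))
B(687) - k(654) = 2*687*(34 + 687) - (39 + 654) = 2*687*721 - 1*693 = 990654 - 693 = 989961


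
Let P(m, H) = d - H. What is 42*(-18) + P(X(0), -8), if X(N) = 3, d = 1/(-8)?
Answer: -5985/8 ≈ -748.13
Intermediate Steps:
d = -1/8 ≈ -0.12500
P(m, H) = -1/8 - H
42*(-18) + P(X(0), -8) = 42*(-18) + (-1/8 - 1*(-8)) = -756 + (-1/8 + 8) = -756 + 63/8 = -5985/8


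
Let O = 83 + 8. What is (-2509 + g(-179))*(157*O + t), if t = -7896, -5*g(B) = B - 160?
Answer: -78008546/5 ≈ -1.5602e+7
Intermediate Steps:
g(B) = 32 - B/5 (g(B) = -(B - 160)/5 = -(-160 + B)/5 = 32 - B/5)
O = 91
(-2509 + g(-179))*(157*O + t) = (-2509 + (32 - 1/5*(-179)))*(157*91 - 7896) = (-2509 + (32 + 179/5))*(14287 - 7896) = (-2509 + 339/5)*6391 = -12206/5*6391 = -78008546/5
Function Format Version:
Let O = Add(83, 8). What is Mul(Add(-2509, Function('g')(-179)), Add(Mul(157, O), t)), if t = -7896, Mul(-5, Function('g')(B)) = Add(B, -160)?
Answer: Rational(-78008546, 5) ≈ -1.5602e+7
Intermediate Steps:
Function('g')(B) = Add(32, Mul(Rational(-1, 5), B)) (Function('g')(B) = Mul(Rational(-1, 5), Add(B, -160)) = Mul(Rational(-1, 5), Add(-160, B)) = Add(32, Mul(Rational(-1, 5), B)))
O = 91
Mul(Add(-2509, Function('g')(-179)), Add(Mul(157, O), t)) = Mul(Add(-2509, Add(32, Mul(Rational(-1, 5), -179))), Add(Mul(157, 91), -7896)) = Mul(Add(-2509, Add(32, Rational(179, 5))), Add(14287, -7896)) = Mul(Add(-2509, Rational(339, 5)), 6391) = Mul(Rational(-12206, 5), 6391) = Rational(-78008546, 5)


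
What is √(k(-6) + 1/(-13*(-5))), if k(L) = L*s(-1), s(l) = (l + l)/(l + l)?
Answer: I*√25285/65 ≈ 2.4463*I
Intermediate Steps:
s(l) = 1 (s(l) = (2*l)/((2*l)) = (2*l)*(1/(2*l)) = 1)
k(L) = L (k(L) = L*1 = L)
√(k(-6) + 1/(-13*(-5))) = √(-6 + 1/(-13*(-5))) = √(-6 + 1/65) = √(-389/65) = I*√25285/65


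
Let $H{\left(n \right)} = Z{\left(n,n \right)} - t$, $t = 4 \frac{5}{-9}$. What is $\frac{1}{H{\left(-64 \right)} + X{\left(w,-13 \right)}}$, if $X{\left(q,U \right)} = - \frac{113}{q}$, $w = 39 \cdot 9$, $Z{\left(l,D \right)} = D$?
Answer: $- \frac{351}{21797} \approx -0.016103$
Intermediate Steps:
$w = 351$
$t = - \frac{20}{9}$ ($t = 4 \cdot 5 \left(- \frac{1}{9}\right) = 4 \left(- \frac{5}{9}\right) = - \frac{20}{9} \approx -2.2222$)
$H{\left(n \right)} = \frac{20}{9} + n$ ($H{\left(n \right)} = n - - \frac{20}{9} = n + \frac{20}{9} = \frac{20}{9} + n$)
$\frac{1}{H{\left(-64 \right)} + X{\left(w,-13 \right)}} = \frac{1}{\left(\frac{20}{9} - 64\right) - \frac{113}{351}} = \frac{1}{- \frac{556}{9} - \frac{113}{351}} = \frac{1}{- \frac{21797}{351}} = - \frac{351}{21797}$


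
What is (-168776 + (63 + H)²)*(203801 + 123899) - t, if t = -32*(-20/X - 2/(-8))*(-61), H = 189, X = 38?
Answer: -655455043352/19 ≈ -3.4498e+10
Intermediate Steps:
t = -10248/19 (t = -32*(-20/38 - 2/(-8))*(-61) = -32*(-20*1/38 - 2*(-⅛))*(-61) = -32*(-10/19 + ¼)*(-61) = -32*(-21/76)*(-61) = (168/19)*(-61) = -10248/19 ≈ -539.37)
(-168776 + (63 + H)²)*(203801 + 123899) - t = (-168776 + (63 + 189)²)*(203801 + 123899) - 1*(-10248/19) = (-168776 + 252²)*327700 + 10248/19 = (-168776 + 63504)*327700 + 10248/19 = -105272*327700 + 10248/19 = -34497634400 + 10248/19 = -655455043352/19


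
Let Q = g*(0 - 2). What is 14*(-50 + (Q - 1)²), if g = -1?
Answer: -686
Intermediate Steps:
Q = 2 (Q = -(0 - 2) = -1*(-2) = 2)
14*(-50 + (Q - 1)²) = 14*(-50 + (2 - 1)²) = 14*(-50 + 1²) = 14*(-50 + 1) = 14*(-49) = -686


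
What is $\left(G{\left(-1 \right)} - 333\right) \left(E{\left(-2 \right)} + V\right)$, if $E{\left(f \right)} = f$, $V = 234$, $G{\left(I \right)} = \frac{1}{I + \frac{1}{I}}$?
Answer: $-77372$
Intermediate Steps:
$\left(G{\left(-1 \right)} - 333\right) \left(E{\left(-2 \right)} + V\right) = \left(- \frac{1}{1 + \left(-1\right)^{2}} - 333\right) \left(-2 + 234\right) = \left(- \frac{1}{1 + 1} - 333\right) 232 = \left(- \frac{1}{2} - 333\right) 232 = \left(- \frac{667}{2}\right) 232 = -77372$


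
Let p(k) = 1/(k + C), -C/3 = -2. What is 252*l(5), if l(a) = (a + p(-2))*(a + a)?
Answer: 13230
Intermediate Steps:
C = 6 (C = -3*(-2) = 6)
p(k) = 1/(6 + k) (p(k) = 1/(k + 6) = 1/(6 + k))
l(a) = 2*a*(1/4 + a) (l(a) = (a + 1/(6 - 2))*(a + a) = (a + 1/4)*(2*a) = (1/4 + a)*(2*a) = 2*a*(1/4 + a))
252*l(5) = 252*((1/2)*5*(1 + 4*5)) = 252*((1/2)*5*(1 + 20)) = 252*((1/2)*5*21) = 252*(105/2) = 13230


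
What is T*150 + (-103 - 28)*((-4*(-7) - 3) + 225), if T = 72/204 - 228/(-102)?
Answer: -550150/17 ≈ -32362.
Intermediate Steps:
T = 44/17 (T = 72*(1/204) - 228*(-1/102) = 6/17 + 38/17 = 44/17 ≈ 2.5882)
T*150 + (-103 - 28)*((-4*(-7) - 3) + 225) = (44/17)*150 + (-103 - 28)*((-4*(-7) - 3) + 225) = 6600/17 - 131*((28 - 3) + 225) = 6600/17 - 131*(25 + 225) = 6600/17 - 131*250 = 6600/17 - 32750 = -550150/17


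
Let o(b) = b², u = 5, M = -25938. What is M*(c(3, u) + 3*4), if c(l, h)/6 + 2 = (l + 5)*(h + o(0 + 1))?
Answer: -7470144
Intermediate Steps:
c(l, h) = -12 + 6*(1 + h)*(5 + l) (c(l, h) = -12 + 6*((l + 5)*(h + (0 + 1)²)) = -12 + 6*((5 + l)*(h + 1²)) = -12 + 6*((5 + l)*(h + 1)) = -12 + 6*((5 + l)*(1 + h)) = -12 + 6*((1 + h)*(5 + l)) = -12 + 6*(1 + h)*(5 + l))
M*(c(3, u) + 3*4) = -25938*((18 + 6*3 + 30*5 + 6*5*3) + 3*4) = -25938*((18 + 18 + 150 + 90) + 12) = -25938*(276 + 12) = -25938*288 = -7470144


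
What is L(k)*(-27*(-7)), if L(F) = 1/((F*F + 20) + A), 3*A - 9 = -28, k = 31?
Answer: 567/2924 ≈ 0.19391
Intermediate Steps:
A = -19/3 (A = 3 + (⅓)*(-28) = 3 - 28/3 = -19/3 ≈ -6.3333)
L(F) = 1/(41/3 + F²) (L(F) = 1/((F*F + 20) - 19/3) = 1/((F² + 20) - 19/3) = 1/((20 + F²) - 19/3) = 1/(41/3 + F²))
L(k)*(-27*(-7)) = (3/(41 + 3*31²))*(-27*(-7)) = (3/(41 + 3*961))*189 = (3/(41 + 2883))*189 = (3/2924)*189 = 567/2924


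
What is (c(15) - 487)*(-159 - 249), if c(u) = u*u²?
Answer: -1178304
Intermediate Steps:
c(u) = u³
(c(15) - 487)*(-159 - 249) = (15³ - 487)*(-159 - 249) = (3375 - 487)*(-408) = 2888*(-408) = -1178304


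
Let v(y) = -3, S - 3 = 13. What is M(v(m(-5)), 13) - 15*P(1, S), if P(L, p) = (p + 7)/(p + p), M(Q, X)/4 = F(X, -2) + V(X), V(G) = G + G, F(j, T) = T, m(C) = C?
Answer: 2727/32 ≈ 85.219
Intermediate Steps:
S = 16 (S = 3 + 13 = 16)
V(G) = 2*G
M(Q, X) = -8 + 8*X (M(Q, X) = 4*(-2 + 2*X) = -8 + 8*X)
P(L, p) = (7 + p)/(2*p) (P(L, p) = (7 + p)/((2*p)) = (7 + p)*(1/(2*p)) = (7 + p)/(2*p))
M(v(m(-5)), 13) - 15*P(1, S) = (-8 + 8*13) - 15*(7 + 16)/(2*16) = (-8 + 104) - 15*23/(2*16) = 96 - 15*23/32 = 96 - 345/32 = 2727/32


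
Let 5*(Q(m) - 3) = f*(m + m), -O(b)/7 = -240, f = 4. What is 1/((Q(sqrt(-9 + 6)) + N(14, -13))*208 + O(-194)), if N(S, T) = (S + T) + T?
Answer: -25/48064 - 65*I*sqrt(3)/72096 ≈ -0.00052014 - 0.0015616*I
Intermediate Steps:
O(b) = 1680 (O(b) = -7*(-240) = 1680)
N(S, T) = S + 2*T
Q(m) = 3 + 8*m/5 (Q(m) = 3 + (4*(m + m))/5 = 3 + (4*(2*m))/5 = 3 + (8*m)/5 = 3 + 8*m/5)
1/((Q(sqrt(-9 + 6)) + N(14, -13))*208 + O(-194)) = 1/(((3 + 8*sqrt(-9 + 6)/5) + (14 + 2*(-13)))*208 + 1680) = 1/(((3 + 8*sqrt(-3)/5) + (14 - 26))*208 + 1680) = 1/(((3 + 8*(I*sqrt(3))/5) - 12)*208 + 1680) = 1/(((3 + 8*I*sqrt(3)/5) - 12)*208 + 1680) = 1/((-9 + 8*I*sqrt(3)/5)*208 + 1680) = 1/((-1872 + 1664*I*sqrt(3)/5) + 1680) = 1/(-192 + 1664*I*sqrt(3)/5)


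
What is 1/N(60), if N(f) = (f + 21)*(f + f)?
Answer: 1/9720 ≈ 0.00010288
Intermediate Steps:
N(f) = 2*f*(21 + f) (N(f) = (21 + f)*(2*f) = 2*f*(21 + f))
1/N(60) = 1/(2*60*(21 + 60)) = 1/(2*60*81) = 1/9720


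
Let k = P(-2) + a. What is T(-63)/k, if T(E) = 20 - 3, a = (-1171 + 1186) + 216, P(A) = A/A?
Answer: 17/232 ≈ 0.073276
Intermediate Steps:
P(A) = 1
a = 231 (a = 15 + 216 = 231)
T(E) = 17
k = 232 (k = 1 + 231 = 232)
T(-63)/k = 17/232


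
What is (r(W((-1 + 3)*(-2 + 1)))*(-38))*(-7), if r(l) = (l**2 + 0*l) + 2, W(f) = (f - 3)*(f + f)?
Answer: 106932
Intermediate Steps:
W(f) = 2*f*(-3 + f) (W(f) = (-3 + f)*(2*f) = 2*f*(-3 + f))
r(l) = 2 + l**2 (r(l) = (l**2 + 0) + 2 = l**2 + 2 = 2 + l**2)
(r(W((-1 + 3)*(-2 + 1)))*(-38))*(-7) = ((2 + (2*((-1 + 3)*(-2 + 1))*(-3 + (-1 + 3)*(-2 + 1)))**2)*(-38))*(-7) = ((2 + (2*(2*(-1))*(-3 + 2*(-1)))**2)*(-38))*(-7) = ((2 + (2*(-2)*(-3 - 2))**2)*(-38))*(-7) = ((2 + (2*(-2)*(-5))**2)*(-38))*(-7) = ((2 + 20**2)*(-38))*(-7) = ((2 + 400)*(-38))*(-7) = (402*(-38))*(-7) = -15276*(-7) = 106932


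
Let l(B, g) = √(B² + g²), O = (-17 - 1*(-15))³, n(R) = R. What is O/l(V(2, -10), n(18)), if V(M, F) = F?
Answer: -2*√106/53 ≈ -0.38851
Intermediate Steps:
O = -8 (O = (-17 + 15)³ = (-2)³ = -8)
O/l(V(2, -10), n(18)) = -8/√((-10)² + 18²) = -8/√(100 + 324) = -8*√106/212 = -2*√106/53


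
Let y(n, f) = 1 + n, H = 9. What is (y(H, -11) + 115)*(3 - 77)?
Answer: -9250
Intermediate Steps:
(y(H, -11) + 115)*(3 - 77) = ((1 + 9) + 115)*(3 - 77) = (10 + 115)*(-74) = 125*(-74) = -9250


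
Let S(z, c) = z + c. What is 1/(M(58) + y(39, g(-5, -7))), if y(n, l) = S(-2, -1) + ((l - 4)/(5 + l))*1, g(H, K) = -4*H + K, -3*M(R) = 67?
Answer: -6/149 ≈ -0.040268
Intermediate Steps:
M(R) = -67/3 (M(R) = -⅓*67 = -67/3)
S(z, c) = c + z
g(H, K) = K - 4*H
y(n, l) = -3 + (-4 + l)/(5 + l) (y(n, l) = (-1 - 2) + ((l - 4)/(5 + l))*1 = -3 + ((-4 + l)/(5 + l))*1 = -3 + (-4 + l)/(5 + l))
1/(M(58) + y(39, g(-5, -7))) = 1/(-67/3 + (-19 - 2*(-7 - 4*(-5)))/(5 + (-7 - 4*(-5)))) = 1/(-67/3 + (-19 - 2*(-7 + 20))/(5 + (-7 + 20))) = 1/(-67/3 + (-19 - 2*13)/(5 + 13)) = 1/(-67/3 + (-19 - 26)/18) = 1/(-67/3 + (1/18)*(-45)) = 1/(-67/3 - 5/2) = 1/(-149/6) = -6/149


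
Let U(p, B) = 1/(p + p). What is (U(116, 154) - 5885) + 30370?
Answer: 5680521/232 ≈ 24485.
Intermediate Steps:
U(p, B) = 1/(2*p)
(U(116, 154) - 5885) + 30370 = ((½)/116 - 5885) + 30370 = ((½)*(1/116) - 5885) + 30370 = (1/232 - 5885) + 30370 = -1365319/232 + 30370 = 5680521/232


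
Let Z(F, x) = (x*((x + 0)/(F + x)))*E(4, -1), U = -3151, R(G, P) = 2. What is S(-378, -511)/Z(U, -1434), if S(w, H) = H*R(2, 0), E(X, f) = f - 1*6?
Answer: -334705/1028178 ≈ -0.32553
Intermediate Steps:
E(X, f) = -6 + f (E(X, f) = f - 6 = -6 + f)
S(w, H) = 2*H (S(w, H) = H*2 = 2*H)
Z(F, x) = -7*x²/(F + x) (Z(F, x) = (x*((x + 0)/(F + x)))*(-6 - 1) = (x*(x/(F + x)))*(-7) = (x²/(F + x))*(-7) = -7*x²/(F + x))
S(-378, -511)/Z(U, -1434) = (2*(-511))/((-7*(-1434)²/(-3151 - 1434))) = -1022/((-7*2056356/(-4585))) = -1022/((-7*2056356*(-1/4585))) = -1022/2056356/655 = -1022*655/2056356 = -334705/1028178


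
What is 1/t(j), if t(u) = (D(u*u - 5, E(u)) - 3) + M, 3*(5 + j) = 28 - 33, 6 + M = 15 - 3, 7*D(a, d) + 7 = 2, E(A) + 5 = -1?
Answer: 7/16 ≈ 0.43750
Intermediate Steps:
E(A) = -6 (E(A) = -5 - 1 = -6)
D(a, d) = -5/7 (D(a, d) = -1 + (1/7)*2 = -1 + 2/7 = -5/7)
M = 6 (M = -6 + (15 - 3) = -6 + 12 = 6)
j = -20/3 (j = -5 + (28 - 33)/3 = -5 + (1/3)*(-5) = -5 - 5/3 = -20/3 ≈ -6.6667)
t(u) = 16/7 (t(u) = (-5/7 - 3) + 6 = -26/7 + 6 = 16/7)
1/t(j) = 1/(16/7) = 7/16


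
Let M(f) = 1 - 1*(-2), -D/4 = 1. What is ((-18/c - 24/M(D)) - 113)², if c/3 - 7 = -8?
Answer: 13225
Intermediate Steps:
D = -4 (D = -4*1 = -4)
c = -3 (c = 21 + 3*(-8) = 21 - 24 = -3)
M(f) = 3 (M(f) = 1 + 2 = 3)
((-18/c - 24/M(D)) - 113)² = ((-18/(-3) - 24/3) - 113)² = ((-18*(-⅓) - 24*⅓) - 113)² = ((6 - 8) - 113)² = (-2 - 113)² = (-115)² = 13225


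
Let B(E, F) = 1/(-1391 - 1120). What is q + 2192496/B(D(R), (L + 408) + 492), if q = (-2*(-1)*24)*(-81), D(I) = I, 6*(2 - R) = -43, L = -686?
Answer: -5505361344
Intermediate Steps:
R = 55/6 (R = 2 - ⅙*(-43) = 2 + 43/6 = 55/6 ≈ 9.1667)
B(E, F) = -1/2511 (B(E, F) = 1/(-2511) = -1/2511)
q = -3888 (q = (2*24)*(-81) = 48*(-81) = -3888)
q + 2192496/B(D(R), (L + 408) + 492) = -3888 + 2192496/(-1/2511) = -3888 + 2192496*(-2511) = -3888 - 5505357456 = -5505361344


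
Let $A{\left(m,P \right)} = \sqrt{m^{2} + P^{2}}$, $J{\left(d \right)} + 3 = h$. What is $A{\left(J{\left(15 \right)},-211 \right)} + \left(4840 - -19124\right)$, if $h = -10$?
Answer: $23964 + \sqrt{44690} \approx 24175.0$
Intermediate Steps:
$J{\left(d \right)} = -13$ ($J{\left(d \right)} = -3 - 10 = -13$)
$A{\left(m,P \right)} = \sqrt{P^{2} + m^{2}}$
$A{\left(J{\left(15 \right)},-211 \right)} + \left(4840 - -19124\right) = \sqrt{\left(-211\right)^{2} + \left(-13\right)^{2}} + \left(4840 - -19124\right) = \sqrt{44521 + 169} + \left(4840 + 19124\right) = \sqrt{44690} + 23964 = 23964 + \sqrt{44690}$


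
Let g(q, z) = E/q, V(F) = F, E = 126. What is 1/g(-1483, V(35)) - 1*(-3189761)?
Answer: 401908403/126 ≈ 3.1897e+6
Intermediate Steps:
g(q, z) = 126/q
1/g(-1483, V(35)) - 1*(-3189761) = 1/(126/(-1483)) - 1*(-3189761) = 1/(126*(-1/1483)) + 3189761 = 1/(-126/1483) + 3189761 = -1483/126 + 3189761 = 401908403/126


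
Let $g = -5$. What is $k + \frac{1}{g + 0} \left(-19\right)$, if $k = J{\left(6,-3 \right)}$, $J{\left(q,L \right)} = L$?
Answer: $\frac{4}{5} \approx 0.8$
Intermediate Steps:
$k = -3$
$k + \frac{1}{g + 0} \left(-19\right) = -3 + \frac{1}{-5 + 0} \left(-19\right) = -3 + \frac{1}{-5} \left(-19\right) = -3 - - \frac{19}{5} = -3 + \frac{19}{5} = \frac{4}{5}$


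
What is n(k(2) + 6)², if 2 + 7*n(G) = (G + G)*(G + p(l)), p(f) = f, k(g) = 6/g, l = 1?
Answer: 31684/49 ≈ 646.61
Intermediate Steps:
n(G) = -2/7 + 2*G*(1 + G)/7 (n(G) = -2/7 + ((G + G)*(G + 1))/7 = -2/7 + ((2*G)*(1 + G))/7 = -2/7 + (2*G*(1 + G))/7 = -2/7 + 2*G*(1 + G)/7)
n(k(2) + 6)² = (-2/7 + 2*(6/2 + 6)/7 + 2*(6/2 + 6)²/7)² = (-2/7 + 2*(6*(½) + 6)/7 + 2*(6*(½) + 6)²/7)² = (-2/7 + 2*(3 + 6)/7 + 2*(3 + 6)²/7)² = (-2/7 + (2/7)*9 + (2/7)*9²)² = (-2/7 + 18/7 + (2/7)*81)² = (-2/7 + 18/7 + 162/7)² = (178/7)² = 31684/49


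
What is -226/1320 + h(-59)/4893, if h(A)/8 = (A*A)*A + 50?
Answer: -361563343/1076460 ≈ -335.88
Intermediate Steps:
h(A) = 400 + 8*A**3 (h(A) = 8*((A*A)*A + 50) = 8*(A**2*A + 50) = 8*(A**3 + 50) = 8*(50 + A**3) = 400 + 8*A**3)
-226/1320 + h(-59)/4893 = -226/1320 + (400 + 8*(-59)**3)/4893 = -226*1/1320 + (400 + 8*(-205379))*(1/4893) = -113/660 + (400 - 1643032)*(1/4893) = -113/660 - 1642632*1/4893 = -113/660 - 547544/1631 = -361563343/1076460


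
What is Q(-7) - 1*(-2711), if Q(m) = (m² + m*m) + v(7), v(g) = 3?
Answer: 2812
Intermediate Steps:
Q(m) = 3 + 2*m² (Q(m) = (m² + m*m) + 3 = (m² + m²) + 3 = 2*m² + 3 = 3 + 2*m²)
Q(-7) - 1*(-2711) = (3 + 2*(-7)²) - 1*(-2711) = (3 + 2*49) + 2711 = (3 + 98) + 2711 = 101 + 2711 = 2812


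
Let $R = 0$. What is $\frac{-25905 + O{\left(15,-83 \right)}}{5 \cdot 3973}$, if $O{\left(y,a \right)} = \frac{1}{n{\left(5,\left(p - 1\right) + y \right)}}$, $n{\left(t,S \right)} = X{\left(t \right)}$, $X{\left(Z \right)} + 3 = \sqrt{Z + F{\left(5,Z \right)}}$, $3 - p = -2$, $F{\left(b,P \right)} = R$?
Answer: $- \frac{103623}{79460} - \frac{\sqrt{5}}{79460} \approx -1.3041$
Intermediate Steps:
$F{\left(b,P \right)} = 0$
$p = 5$ ($p = 3 - -2 = 3 + 2 = 5$)
$X{\left(Z \right)} = -3 + \sqrt{Z}$ ($X{\left(Z \right)} = -3 + \sqrt{Z + 0} = -3 + \sqrt{Z}$)
$n{\left(t,S \right)} = -3 + \sqrt{t}$
$O{\left(y,a \right)} = \frac{1}{-3 + \sqrt{5}}$
$\frac{-25905 + O{\left(15,-83 \right)}}{5 \cdot 3973} = \frac{-25905 - \left(\frac{3}{4} + \frac{\sqrt{5}}{4}\right)}{5 \cdot 3973} = \frac{- \frac{103623}{4} - \frac{\sqrt{5}}{4}}{19865} = \left(- \frac{103623}{4} - \frac{\sqrt{5}}{4}\right) \frac{1}{19865} = - \frac{103623}{79460} - \frac{\sqrt{5}}{79460}$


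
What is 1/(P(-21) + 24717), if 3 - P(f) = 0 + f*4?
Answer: 1/24804 ≈ 4.0316e-5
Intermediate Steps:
P(f) = 3 - 4*f (P(f) = 3 - (0 + f*4) = 3 - (0 + 4*f) = 3 - 4*f)
1/(P(-21) + 24717) = 1/((3 - 4*(-21)) + 24717) = 1/((3 + 84) + 24717) = 1/(87 + 24717) = 1/24804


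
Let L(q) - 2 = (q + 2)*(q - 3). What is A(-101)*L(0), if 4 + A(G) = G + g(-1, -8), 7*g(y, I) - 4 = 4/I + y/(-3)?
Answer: 8774/21 ≈ 417.81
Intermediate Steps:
L(q) = 2 + (-3 + q)*(2 + q) (L(q) = 2 + (q + 2)*(q - 3) = 2 + (2 + q)*(-3 + q) = 2 + (-3 + q)*(2 + q))
g(y, I) = 4/7 - y/21 + 4/(7*I) (g(y, I) = 4/7 + (4/I + y/(-3))/7 = 4/7 + (4/I + y*(-⅓))/7 = 4/7 + (4/I - y/3)/7 = 4/7 + (-y/21 + 4/(7*I)) = 4/7 - y/21 + 4/(7*I))
A(G) = -145/42 + G (A(G) = -4 + (G + (1/21)*(12 - 1*(-8)*(-12 - 1))/(-8)) = -4 + (G + (1/21)*(-⅛)*(12 - 1*(-8)*(-13))) = -4 + (G + (1/21)*(-⅛)*(12 - 104)) = -4 + (G + (1/21)*(-⅛)*(-92)) = -4 + (G + 23/42) = -4 + (23/42 + G) = -145/42 + G)
A(-101)*L(0) = (-145/42 - 101)*(-4 + 0² - 1*0) = -4387*(-4 + 0 + 0)/42 = -4387/42*(-4) = 8774/21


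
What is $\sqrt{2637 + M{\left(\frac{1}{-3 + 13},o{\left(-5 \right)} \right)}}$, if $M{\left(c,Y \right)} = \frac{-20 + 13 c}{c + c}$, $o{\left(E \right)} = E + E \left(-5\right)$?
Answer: $\frac{\sqrt{10174}}{2} \approx 50.433$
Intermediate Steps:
$o{\left(E \right)} = - 4 E$ ($o{\left(E \right)} = E - 5 E = - 4 E$)
$M{\left(c,Y \right)} = \frac{-20 + 13 c}{2 c}$
$\sqrt{2637 + M{\left(\frac{1}{-3 + 13},o{\left(-5 \right)} \right)}} = \sqrt{2637 + \left(\frac{13}{2} - \frac{10}{\frac{1}{-3 + 13}}\right)} = \sqrt{2637 + \left(\frac{13}{2} - \frac{10}{\frac{1}{10}}\right)} = \sqrt{2637 + \left(\frac{13}{2} - 10 \frac{1}{\frac{1}{10}}\right)} = \sqrt{2637 + \left(\frac{13}{2} - 100\right)} = \sqrt{2637 - \frac{187}{2}} = \sqrt{\frac{5087}{2}} = \frac{\sqrt{10174}}{2}$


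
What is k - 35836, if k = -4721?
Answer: -40557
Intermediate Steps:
k - 35836 = -4721 - 35836 = -40557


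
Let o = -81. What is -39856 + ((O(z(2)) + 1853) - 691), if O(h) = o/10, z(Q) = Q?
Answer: -387021/10 ≈ -38702.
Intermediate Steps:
O(h) = -81/10
-39856 + ((O(z(2)) + 1853) - 691) = -39856 + ((-81/10 + 1853) - 691) = -39856 + (18449/10 - 691) = -39856 + 11539/10 = -387021/10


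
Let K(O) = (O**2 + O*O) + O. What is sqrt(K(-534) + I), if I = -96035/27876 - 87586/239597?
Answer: sqrt(6354281406838981412944605)/3339502986 ≈ 754.83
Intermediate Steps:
I = -25451245231/6679005972 (I = -96035*1/27876 - 87586*1/239597 = -96035/27876 - 87586/239597 = -25451245231/6679005972 ≈ -3.8106)
K(O) = O + 2*O**2 (K(O) = (O**2 + O**2) + O = 2*O**2 + O = O + 2*O**2)
sqrt(K(-534) + I) = sqrt(-534*(1 + 2*(-534)) - 25451245231/6679005972) = sqrt(-534*(1 - 1068) - 25451245231/6679005972) = sqrt(-534*(-1067) - 25451245231/6679005972) = sqrt(569778 - 25451245231/6679005972) = sqrt(3805525213468985/6679005972) = sqrt(6354281406838981412944605)/3339502986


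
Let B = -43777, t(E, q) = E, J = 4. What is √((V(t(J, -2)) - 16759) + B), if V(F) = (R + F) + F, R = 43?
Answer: I*√60485 ≈ 245.94*I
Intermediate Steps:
V(F) = 43 + 2*F (V(F) = (43 + F) + F = 43 + 2*F)
√((V(t(J, -2)) - 16759) + B) = √(((43 + 2*4) - 16759) - 43777) = √(((43 + 8) - 16759) - 43777) = √((51 - 16759) - 43777) = √(-16708 - 43777) = √(-60485) = I*√60485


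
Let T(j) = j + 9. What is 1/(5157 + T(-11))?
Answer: 1/5155 ≈ 0.00019399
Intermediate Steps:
T(j) = 9 + j
1/(5157 + T(-11)) = 1/(5157 + (9 - 11)) = 1/(5157 - 2) = 1/5155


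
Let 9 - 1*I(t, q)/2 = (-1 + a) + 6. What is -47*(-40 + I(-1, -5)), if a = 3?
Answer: 1786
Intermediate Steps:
I(t, q) = 2 (I(t, q) = 18 - 2*((-1 + 3) + 6) = 18 - 2*(2 + 6) = 18 - 2*8 = 18 - 16 = 2)
-47*(-40 + I(-1, -5)) = -47*(-40 + 2) = -47*(-38) = 1786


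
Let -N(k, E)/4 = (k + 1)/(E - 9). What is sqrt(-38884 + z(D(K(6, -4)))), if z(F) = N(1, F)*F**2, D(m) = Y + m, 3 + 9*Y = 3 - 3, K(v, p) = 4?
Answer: I*sqrt(1399098)/6 ≈ 197.14*I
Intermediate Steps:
N(k, E) = -4*(1 + k)/(-9 + E) (N(k, E) = -4*(k + 1)/(E - 9) = -4*(1 + k)/(-9 + E))
Y = -1/3 (Y = -1/3 + (3 - 3)/9 = -1/3 + (1/9)*0 = -1/3 + 0 = -1/3 ≈ -0.33333)
D(m) = -1/3 + m
z(F) = -8*F**2/(-9 + F) (z(F) = (4*(-1 - 1*1)/(-9 + F))*F**2 = (4*(-1 - 1)/(-9 + F))*F**2 = (4*(-2)/(-9 + F))*F**2 = (-8/(-9 + F))*F**2 = -8*F**2/(-9 + F))
sqrt(-38884 + z(D(K(6, -4)))) = sqrt(-38884 - 8*(-1/3 + 4)**2/(-9 + (-1/3 + 4))) = sqrt(-38884 - 8*(11/3)**2/(-9 + 11/3)) = sqrt(-38884 - 8*121/9/(-16/3)) = sqrt(-38884 - 8*121/9*(-3/16)) = sqrt(-38884 + 121/6) = sqrt(-233183/6) = I*sqrt(1399098)/6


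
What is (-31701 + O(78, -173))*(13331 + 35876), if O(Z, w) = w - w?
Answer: -1559911107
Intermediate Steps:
O(Z, w) = 0
(-31701 + O(78, -173))*(13331 + 35876) = (-31701 + 0)*(13331 + 35876) = -31701*49207 = -1559911107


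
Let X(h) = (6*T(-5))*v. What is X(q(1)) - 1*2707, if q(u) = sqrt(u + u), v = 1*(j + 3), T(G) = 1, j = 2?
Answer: -2677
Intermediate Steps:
v = 5 (v = 1*(2 + 3) = 1*5 = 5)
q(u) = sqrt(2)*sqrt(u) (q(u) = sqrt(2*u) = sqrt(2)*sqrt(u))
X(h) = 30 (X(h) = (6*1)*5 = 6*5 = 30)
X(q(1)) - 1*2707 = 30 - 1*2707 = 30 - 2707 = -2677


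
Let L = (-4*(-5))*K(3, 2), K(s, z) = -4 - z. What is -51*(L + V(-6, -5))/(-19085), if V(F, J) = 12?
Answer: -5508/19085 ≈ -0.28860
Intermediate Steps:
L = -120 (L = (-4*(-5))*(-4 - 1*2) = 20*(-4 - 2) = 20*(-6) = -120)
-51*(L + V(-6, -5))/(-19085) = -51*(-120 + 12)/(-19085) = -51*(-108)*(-1/19085) = 5508*(-1/19085) = -5508/19085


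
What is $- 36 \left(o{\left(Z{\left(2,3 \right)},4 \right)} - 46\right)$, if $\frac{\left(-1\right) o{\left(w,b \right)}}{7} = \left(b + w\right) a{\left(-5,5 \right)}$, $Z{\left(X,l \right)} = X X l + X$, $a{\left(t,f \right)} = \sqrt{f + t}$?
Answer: $1656$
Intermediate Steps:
$Z{\left(X,l \right)} = X + l X^{2}$ ($Z{\left(X,l \right)} = X^{2} l + X = l X^{2} + X = X + l X^{2}$)
$o{\left(w,b \right)} = 0$ ($o{\left(w,b \right)} = - 7 \left(b + w\right) \sqrt{5 - 5} = - 7 \left(b + w\right) \sqrt{0} = - 7 \left(b + w\right) 0 = \left(-7\right) 0 = 0$)
$- 36 \left(o{\left(Z{\left(2,3 \right)},4 \right)} - 46\right) = - 36 \left(0 - 46\right) = \left(-36\right) \left(-46\right) = 1656$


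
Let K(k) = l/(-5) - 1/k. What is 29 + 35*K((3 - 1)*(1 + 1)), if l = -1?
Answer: 109/4 ≈ 27.250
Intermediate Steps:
K(k) = ⅕ - 1/k (K(k) = -1/(-5) - 1/k = -1*(-⅕) - 1/k = ⅕ - 1/k)
29 + 35*K((3 - 1)*(1 + 1)) = 29 + 35*((-5 + (3 - 1)*(1 + 1))/(5*(((3 - 1)*(1 + 1))))) = 29 + 35*((-5 + 2*2)/(5*((2*2)))) = 29 + 35*((⅕)*(-5 + 4)/4) = 29 + 35*((⅕)*(¼)*(-1)) = 29 + 35*(-1/20) = 29 - 7/4 = 109/4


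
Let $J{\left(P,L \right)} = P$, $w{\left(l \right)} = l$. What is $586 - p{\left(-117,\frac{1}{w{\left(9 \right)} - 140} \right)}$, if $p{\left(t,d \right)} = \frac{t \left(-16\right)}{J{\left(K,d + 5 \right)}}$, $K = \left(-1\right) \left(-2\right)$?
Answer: $-350$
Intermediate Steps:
$K = 2$
$p{\left(t,d \right)} = - 8 t$ ($p{\left(t,d \right)} = \frac{t \left(-16\right)}{2} = - 16 t \frac{1}{2} = - 8 t$)
$586 - p{\left(-117,\frac{1}{w{\left(9 \right)} - 140} \right)} = 586 - \left(-8\right) \left(-117\right) = 586 - 936 = -350$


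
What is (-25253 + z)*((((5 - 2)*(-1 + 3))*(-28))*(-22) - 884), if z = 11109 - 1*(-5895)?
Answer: -23196188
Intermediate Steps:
z = 17004 (z = 11109 + 5895 = 17004)
(-25253 + z)*((((5 - 2)*(-1 + 3))*(-28))*(-22) - 884) = (-25253 + 17004)*((((5 - 2)*(-1 + 3))*(-28))*(-22) - 884) = -8249*(((3*2)*(-28))*(-22) - 884) = -8249*((6*(-28))*(-22) - 884) = -8249*(-168*(-22) - 884) = -8249*(3696 - 884) = -8249*2812 = -23196188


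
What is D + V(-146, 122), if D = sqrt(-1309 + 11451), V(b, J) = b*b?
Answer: 21316 + sqrt(10142) ≈ 21417.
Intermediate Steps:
V(b, J) = b**2
D = sqrt(10142) ≈ 100.71
D + V(-146, 122) = sqrt(10142) + (-146)**2 = sqrt(10142) + 21316 = 21316 + sqrt(10142)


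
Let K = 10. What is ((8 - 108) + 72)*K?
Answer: -280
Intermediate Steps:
((8 - 108) + 72)*K = ((8 - 108) + 72)*10 = (-100 + 72)*10 = -28*10 = -280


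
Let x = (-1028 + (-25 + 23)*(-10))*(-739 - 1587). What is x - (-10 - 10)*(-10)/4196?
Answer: 2459493742/1049 ≈ 2.3446e+6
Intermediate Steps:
x = 2344608 (x = (-1028 - 2*(-10))*(-2326) = (-1028 + 20)*(-2326) = -1008*(-2326) = 2344608)
x - (-10 - 10)*(-10)/4196 = 2344608 - (-10 - 10)*(-10)/4196 = 2344608 - (-20*(-10))/4196 = 2344608 - 200/4196 = 2344608 - 1*50/1049 = 2344608 - 50/1049 = 2459493742/1049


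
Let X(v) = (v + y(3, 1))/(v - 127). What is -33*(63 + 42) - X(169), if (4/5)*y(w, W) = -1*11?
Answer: -194247/56 ≈ -3468.7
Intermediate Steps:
y(w, W) = -55/4 (y(w, W) = 5*(-1*11)/4 = (5/4)*(-11) = -55/4)
X(v) = (-55/4 + v)/(-127 + v) (X(v) = (v - 55/4)/(v - 127) = (-55/4 + v)/(-127 + v))
-33*(63 + 42) - X(169) = -33*(63 + 42) - (-55/4 + 169)/(-127 + 169) = -33*105 - 621/(42*4) = -3465 - 621/(42*4) = -3465 - 1*207/56 = -3465 - 207/56 = -194247/56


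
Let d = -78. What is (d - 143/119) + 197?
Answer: 14018/119 ≈ 117.80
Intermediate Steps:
(d - 143/119) + 197 = (-78 - 143/119) + 197 = -9425/119 + 197 = 14018/119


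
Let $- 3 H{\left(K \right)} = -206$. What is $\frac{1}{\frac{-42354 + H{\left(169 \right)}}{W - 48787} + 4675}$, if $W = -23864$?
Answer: $\frac{217953}{1019057131} \approx 0.00021388$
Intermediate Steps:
$H{\left(K \right)} = \frac{206}{3}$ ($H{\left(K \right)} = \left(- \frac{1}{3}\right) \left(-206\right) = \frac{206}{3}$)
$\frac{1}{\frac{-42354 + H{\left(169 \right)}}{W - 48787} + 4675} = \frac{1}{\frac{-42354 + \frac{206}{3}}{-23864 - 48787} + 4675} = \frac{1}{- \frac{126856}{3 \left(-72651\right)} + 4675} = \frac{1}{\left(- \frac{126856}{3}\right) \left(- \frac{1}{72651}\right) + 4675} = \frac{1}{\frac{126856}{217953} + 4675} = \frac{1}{\frac{1019057131}{217953}} = \frac{217953}{1019057131}$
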